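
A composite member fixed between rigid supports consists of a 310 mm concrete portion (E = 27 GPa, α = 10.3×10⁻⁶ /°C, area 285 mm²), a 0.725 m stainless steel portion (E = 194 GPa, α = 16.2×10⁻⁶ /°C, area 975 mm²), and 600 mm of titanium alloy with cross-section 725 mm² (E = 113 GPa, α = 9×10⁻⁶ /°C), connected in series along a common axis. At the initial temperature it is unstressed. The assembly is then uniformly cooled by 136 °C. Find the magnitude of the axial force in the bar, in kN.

If the supports were absent, the total length change would be Σ αᵢΔT Lᵢ = 10.3×10⁻⁶×136×310 + 16.2×10⁻⁶×136×725 + 9×10⁻⁶×136×600 = 2.766 mm.
The walls prevent any net length change, so an axial force P (same in every segment) develops. Compatibility: P · Σ Lᵢ/(AᵢEᵢ) = δ_free.
Σ Lᵢ/(AᵢEᵢ) = 310/(285×27×10³) + 725/(975×194×10³) + 600/(725×113×10³) = 5.144×10⁻⁵ mm/N.
P = 2.766 / 5.144×10⁻⁵ = 53770 N = 53.77 kN, tensile.

P ≈ 53.8 kN (tensile)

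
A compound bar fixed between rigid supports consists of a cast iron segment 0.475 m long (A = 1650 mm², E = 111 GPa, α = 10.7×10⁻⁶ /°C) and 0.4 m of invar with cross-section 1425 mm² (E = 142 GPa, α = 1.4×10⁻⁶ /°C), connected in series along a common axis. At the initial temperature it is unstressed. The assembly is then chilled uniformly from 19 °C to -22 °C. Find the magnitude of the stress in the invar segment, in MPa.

With the walls removed the bar would change length by δ_free = Σ αᵢΔT Lᵢ = 10.7×10⁻⁶×41×475 + 1.4×10⁻⁶×41×400 = 0.2313 mm.
The rigid supports impose zero overall length change; the single axial force P common to all segments must satisfy P Σ Lᵢ/(AᵢEᵢ) = δ_free.
The series flexibility is Σ Lᵢ/(AᵢEᵢ) = 475/(1650×111×10³) + 400/(1425×142×10³) = 4.57×10⁻⁶ mm/N.
So P = 0.2313 / 4.57×10⁻⁶ = 50.62 kN, tensile.
σ_{invar} = P / A = 50620 / 1425 = 35.52 MPa.

σ ≈ 35.5 MPa (tensile)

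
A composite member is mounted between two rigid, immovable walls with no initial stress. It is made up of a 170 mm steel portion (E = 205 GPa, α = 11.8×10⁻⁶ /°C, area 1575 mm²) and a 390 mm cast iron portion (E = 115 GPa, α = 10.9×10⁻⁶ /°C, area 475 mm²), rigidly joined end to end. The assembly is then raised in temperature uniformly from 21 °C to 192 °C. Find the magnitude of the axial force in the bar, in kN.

P ≈ 140 kN (compressive)

With the walls removed the bar would change length by δ_free = Σ αᵢΔT Lᵢ = 11.8×10⁻⁶×171×170 + 10.9×10⁻⁶×171×390 = 1.07 mm.
The walls prevent any net length change, so an axial force P (same in every segment) develops. Compatibility: P · Σ Lᵢ/(AᵢEᵢ) = δ_free.
The series flexibility is Σ Lᵢ/(AᵢEᵢ) = 170/(1575×205×10³) + 390/(475×115×10³) = 7.666×10⁻⁶ mm/N.
So P = 1.07 / 7.666×10⁻⁶ = 139.6 kN, compressive.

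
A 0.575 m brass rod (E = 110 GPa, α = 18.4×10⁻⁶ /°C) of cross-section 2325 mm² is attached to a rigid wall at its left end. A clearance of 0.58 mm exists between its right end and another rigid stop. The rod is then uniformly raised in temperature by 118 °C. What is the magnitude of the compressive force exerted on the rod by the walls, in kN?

Unrestrained expansion: δ_free = αΔT L = 18.4×10⁻⁶ × 118 × 575 = 1.248 mm.
The gap closes (δ_free > 0.58 mm) and the wall then resists a further 1.248 − 0.58 = 0.6684 mm of expansion.
So σ = E(δ_free − g)/L = 110×10³ × 0.6684/575 = 127.9 MPa.
P = σA = 127.9 × 2325 = 297.3 kN.

P ≈ 297 kN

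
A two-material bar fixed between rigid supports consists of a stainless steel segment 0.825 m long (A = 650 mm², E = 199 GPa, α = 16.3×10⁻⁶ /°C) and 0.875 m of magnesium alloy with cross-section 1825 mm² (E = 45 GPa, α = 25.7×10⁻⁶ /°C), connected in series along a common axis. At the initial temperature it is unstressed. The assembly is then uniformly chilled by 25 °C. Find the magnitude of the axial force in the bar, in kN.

P ≈ 52.7 kN (tensile)

With the walls removed the bar would change length by δ_free = Σ αᵢΔT Lᵢ = 16.3×10⁻⁶×25×825 + 25.7×10⁻⁶×25×875 = 0.8984 mm.
The walls prevent any net length change, so an axial force P (same in every segment) develops. Compatibility: P · Σ Lᵢ/(AᵢEᵢ) = δ_free.
Σ Lᵢ/(AᵢEᵢ) = 825/(650×199×10³) + 875/(1825×45×10³) = 1.703×10⁻⁵ mm/N.
So P = 0.8984 / 1.703×10⁻⁵ = 52.74 kN, tensile.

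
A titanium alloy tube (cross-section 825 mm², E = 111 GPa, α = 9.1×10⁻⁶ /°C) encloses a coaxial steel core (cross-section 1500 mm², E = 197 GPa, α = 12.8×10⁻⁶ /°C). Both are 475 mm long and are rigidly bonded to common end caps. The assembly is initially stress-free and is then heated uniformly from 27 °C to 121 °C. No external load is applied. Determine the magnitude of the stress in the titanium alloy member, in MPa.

σ ≈ 29.5 MPa (tensile)

The steel has the larger α, so on heating it would change length more than the titanium alloy if both were free. The rigid plates force a common final length, so the steel is put into compression and the titanium alloy into tension, with equal and opposite forces P (no external load).
Compatibility of the two members (thermal + elastic change equal): (α₁ − α₂)ΔT = P·[1/(A₁E₁) + 1/(A₂E₂)].
|α₁ − α₂|·ΔT = 3.7×10⁻⁶ × 94 = 0.0003478.
1/(A₁E₁) + 1/(A₂E₂) = 1/(825×111×10³) + 1/(1500×197×10³) = 1.43×10⁻⁸ N⁻¹.
P = 0.0003478 / 1.43×10⁻⁸ = 24310 N = 24.31 kN.
σ_{titanium alloy} = P/A₁ = 24310/825 = 29.47 MPa, tensile.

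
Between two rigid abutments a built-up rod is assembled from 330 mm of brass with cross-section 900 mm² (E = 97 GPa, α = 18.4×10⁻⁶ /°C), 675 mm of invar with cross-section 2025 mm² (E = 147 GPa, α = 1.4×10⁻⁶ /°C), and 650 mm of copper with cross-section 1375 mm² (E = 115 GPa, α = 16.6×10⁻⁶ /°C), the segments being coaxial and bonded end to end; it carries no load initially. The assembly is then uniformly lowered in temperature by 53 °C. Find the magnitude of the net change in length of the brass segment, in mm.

|ΔL| ≈ 0.0294 mm

Free thermal contraction of the whole bar: Σ αᵢΔT Lᵢ = 18.4×10⁻⁶×53×330 + 1.4×10⁻⁶×53×675 + 16.6×10⁻⁶×53×650 = 0.9438 mm.
The rigid supports impose zero overall length change; the single axial force P common to all segments must satisfy P Σ Lᵢ/(AᵢEᵢ) = δ_free.
The series flexibility is Σ Lᵢ/(AᵢEᵢ) = 330/(900×97×10³) + 675/(2025×147×10³) + 650/(1375×115×10³) = 1.016×10⁻⁵ mm/N.
So P = 0.9438 / 1.016×10⁻⁵ = 92.91 kN, tensile.
For the brass segment, free thermal change = 18.4×10⁻⁶×53×330 = 0.3218 mm and elastic change from P = 92910×330/(900×97×10³) = 0.3512 mm; these oppose, so the net change is 0.0294 mm (segment lengthens).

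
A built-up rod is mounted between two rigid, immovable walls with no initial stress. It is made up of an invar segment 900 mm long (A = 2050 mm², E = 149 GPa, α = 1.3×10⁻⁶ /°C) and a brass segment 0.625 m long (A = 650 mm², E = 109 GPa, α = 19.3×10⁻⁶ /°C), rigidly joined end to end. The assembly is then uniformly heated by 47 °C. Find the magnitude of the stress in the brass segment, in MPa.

σ ≈ 81.3 MPa (compressive)

With the walls removed the bar would change length by δ_free = Σ αᵢΔT Lᵢ = 1.3×10⁻⁶×47×900 + 19.3×10⁻⁶×47×625 = 0.6219 mm.
Since the ends are fixed, an axial force P builds up, equal in every segment, with P · Σ Lᵢ/(AᵢEᵢ) = δ_free.
Σ Lᵢ/(AᵢEᵢ) = 900/(2050×149×10³) + 625/(650×109×10³) = 1.177×10⁻⁵ mm/N.
P = 0.6219 / 1.177×10⁻⁵ = 52850 N = 52.85 kN, compressive.
σ_{brass} = P / A = 52850 / 650 = 81.31 MPa.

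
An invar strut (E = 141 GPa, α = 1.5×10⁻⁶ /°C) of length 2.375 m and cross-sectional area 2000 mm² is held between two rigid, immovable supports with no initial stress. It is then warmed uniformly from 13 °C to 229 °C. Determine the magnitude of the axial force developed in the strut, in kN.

P ≈ 91.4 kN (compressive)

The ends cannot move, so σ = EαΔT = 141×10³ × 1.5×10⁻⁶ × 216 = 45.68 MPa.
Then P = σA = 45.68 × 2000 mm² = 91.37 kN, compressive.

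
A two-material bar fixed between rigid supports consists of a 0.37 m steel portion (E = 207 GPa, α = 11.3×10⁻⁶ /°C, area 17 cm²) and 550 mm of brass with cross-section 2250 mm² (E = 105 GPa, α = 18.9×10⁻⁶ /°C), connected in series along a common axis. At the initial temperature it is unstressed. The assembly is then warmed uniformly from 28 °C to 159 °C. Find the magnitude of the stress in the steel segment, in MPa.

Free thermal expansion of the whole bar: Σ αᵢΔT Lᵢ = 11.3×10⁻⁶×131×370 + 18.9×10⁻⁶×131×550 = 1.909 mm.
The rigid supports impose zero overall length change; the single axial force P common to all segments must satisfy P Σ Lᵢ/(AᵢEᵢ) = δ_free.
The series flexibility is Σ Lᵢ/(AᵢEᵢ) = 370/(1700×207×10³) + 550/(2250×105×10³) = 3.379×10⁻⁶ mm/N.
So P = 1.909 / 3.379×10⁻⁶ = 565 kN, compressive.
σ_{steel} = P / A = 565000 / 1700 = 332.4 MPa.

σ ≈ 332 MPa (compressive)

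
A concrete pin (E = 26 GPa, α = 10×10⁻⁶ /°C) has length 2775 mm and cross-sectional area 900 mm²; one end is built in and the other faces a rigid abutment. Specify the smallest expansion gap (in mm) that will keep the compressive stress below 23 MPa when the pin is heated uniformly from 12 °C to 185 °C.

Free expansion if unrestrained: δ_free = αΔT L = 10×10⁻⁶ × 173 × 2775 = 4.801 mm.
A stress of 23 MPa corresponds to the wall pushing the pin back by σL/E = 23×2775/(26×10³) = 2.455 mm.
So the gap has to take up the difference, g_min = δ_free − σL/E = 4.801 − 2.455 = 2.346 mm.

g ≈ 2.35 mm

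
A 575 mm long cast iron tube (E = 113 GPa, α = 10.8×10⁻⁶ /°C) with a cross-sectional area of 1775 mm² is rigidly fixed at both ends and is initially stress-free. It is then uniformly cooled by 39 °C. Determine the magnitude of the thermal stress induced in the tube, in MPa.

With length fixed, the mechanical strain must cancel the thermal strain αΔT = 10.8×10⁻⁶ × 39 = 421.2×10⁻⁶.
σ = EαΔT = 113×10³ × 10.8×10⁻⁶ × 39 = 47.6 MPa (tensile; the tube is trying to contract).

σ ≈ 47.6 MPa (tensile)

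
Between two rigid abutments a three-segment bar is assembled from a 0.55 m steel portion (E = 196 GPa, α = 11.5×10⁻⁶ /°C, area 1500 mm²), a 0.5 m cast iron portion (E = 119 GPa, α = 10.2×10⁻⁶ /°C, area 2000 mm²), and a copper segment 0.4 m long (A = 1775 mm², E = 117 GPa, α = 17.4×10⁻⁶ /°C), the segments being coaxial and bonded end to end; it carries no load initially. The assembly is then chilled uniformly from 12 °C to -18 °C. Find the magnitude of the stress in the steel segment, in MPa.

σ ≈ 62.3 MPa (tensile)

If the supports were absent, the total length change would be Σ αᵢΔT Lᵢ = 11.5×10⁻⁶×30×550 + 10.2×10⁻⁶×30×500 + 17.4×10⁻⁶×30×400 = 0.5515 mm.
Since the ends are fixed, an axial force P builds up, equal in every segment, with P · Σ Lᵢ/(AᵢEᵢ) = δ_free.
Σ Lᵢ/(AᵢEᵢ) = 550/(1500×196×10³) + 500/(2000×119×10³) + 400/(1775×117×10³) = 5.898×10⁻⁶ mm/N.
P = 0.5515 / 5.898×10⁻⁶ = 93520 N = 93.52 kN, tensile.
σ_{steel} = P / A = 93520 / 1500 = 62.35 MPa.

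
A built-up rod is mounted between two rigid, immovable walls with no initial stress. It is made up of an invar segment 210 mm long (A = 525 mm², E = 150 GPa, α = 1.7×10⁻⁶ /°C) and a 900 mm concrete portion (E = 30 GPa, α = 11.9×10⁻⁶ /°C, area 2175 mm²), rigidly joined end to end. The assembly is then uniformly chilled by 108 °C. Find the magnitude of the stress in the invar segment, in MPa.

If the supports were absent, the total length change would be Σ αᵢΔT Lᵢ = 1.7×10⁻⁶×108×210 + 11.9×10⁻⁶×108×900 = 1.195 mm.
Since the ends are fixed, an axial force P builds up, equal in every segment, with P · Σ Lᵢ/(AᵢEᵢ) = δ_free.
Σ Lᵢ/(AᵢEᵢ) = 210/(525×150×10³) + 900/(2175×30×10³) = 1.646×10⁻⁵ mm/N.
So P = 1.195 / 1.646×10⁻⁵ = 72.62 kN, tensile.
σ_{invar} = P / A = 72620 / 525 = 138.3 MPa.

σ ≈ 138 MPa (tensile)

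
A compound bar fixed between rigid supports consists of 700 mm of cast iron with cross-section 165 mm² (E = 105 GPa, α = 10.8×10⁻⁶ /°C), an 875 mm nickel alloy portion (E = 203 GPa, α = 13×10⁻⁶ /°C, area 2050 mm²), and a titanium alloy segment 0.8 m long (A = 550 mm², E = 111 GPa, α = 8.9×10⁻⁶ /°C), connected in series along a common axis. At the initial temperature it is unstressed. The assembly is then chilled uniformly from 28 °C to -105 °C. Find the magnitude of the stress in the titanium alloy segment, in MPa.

σ ≈ 113 MPa (tensile)

If the supports were absent, the total length change would be Σ αᵢΔT Lᵢ = 10.8×10⁻⁶×133×700 + 13×10⁻⁶×133×875 + 8.9×10⁻⁶×133×800 = 3.465 mm.
The walls prevent any net length change, so an axial force P (same in every segment) develops. Compatibility: P · Σ Lᵢ/(AᵢEᵢ) = δ_free.
The series flexibility is Σ Lᵢ/(AᵢEᵢ) = 700/(165×105×10³) + 875/(2050×203×10³) + 800/(550×111×10³) = 5.561×10⁻⁵ mm/N.
Hence P = δ_free / Σ(L/AE) = 3.465/5.561×10⁻⁵ = 62.31 kN (tensile).
σ_{titanium alloy} = P / A = 62310 / 550 = 113.3 MPa.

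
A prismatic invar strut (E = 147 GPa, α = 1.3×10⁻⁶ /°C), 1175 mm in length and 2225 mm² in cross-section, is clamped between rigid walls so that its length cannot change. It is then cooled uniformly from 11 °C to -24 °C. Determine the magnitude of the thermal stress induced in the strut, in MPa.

σ ≈ 6.69 MPa (tensile)

With length fixed, the mechanical strain must cancel the thermal strain αΔT = 1.3×10⁻⁶ × 35 = 45.5×10⁻⁶.
The stress required to suppress this strain is σ = Eε = 147×10³ × 45.5×10⁻⁶ = 6.688 MPa, tensile since the strut is trying to contract.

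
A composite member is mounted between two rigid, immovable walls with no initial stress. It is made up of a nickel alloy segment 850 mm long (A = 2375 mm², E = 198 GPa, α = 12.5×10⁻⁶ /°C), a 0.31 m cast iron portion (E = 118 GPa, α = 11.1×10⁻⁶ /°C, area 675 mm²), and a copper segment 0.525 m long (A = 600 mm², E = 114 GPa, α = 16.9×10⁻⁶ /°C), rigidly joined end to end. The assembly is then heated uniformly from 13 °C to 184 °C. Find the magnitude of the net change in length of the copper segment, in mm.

|ΔL| ≈ 0.734 mm

If the supports were absent, the total length change would be Σ αᵢΔT Lᵢ = 12.5×10⁻⁶×171×850 + 11.1×10⁻⁶×171×310 + 16.9×10⁻⁶×171×525 = 3.922 mm.
The rigid supports impose zero overall length change; the single axial force P common to all segments must satisfy P Σ Lᵢ/(AᵢEᵢ) = δ_free.
Σ Lᵢ/(AᵢEᵢ) = 850/(2375×198×10³) + 310/(675×118×10³) + 525/(600×114×10³) = 1.338×10⁻⁵ mm/N.
So P = 3.922 / 1.338×10⁻⁵ = 293.3 kN, compressive.
For the copper segment, free thermal change = 16.9×10⁻⁶×171×525 = 1.517 mm and elastic change from P = 293300×525/(600×114×10³) = 2.251 mm; these oppose, so the net change is 0.734 mm (segment shortens).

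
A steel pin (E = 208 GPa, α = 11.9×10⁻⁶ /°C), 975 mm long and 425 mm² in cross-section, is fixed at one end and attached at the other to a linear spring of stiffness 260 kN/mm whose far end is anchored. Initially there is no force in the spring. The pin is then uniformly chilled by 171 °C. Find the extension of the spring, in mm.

Free thermal contraction: δ_free = αΔT L = 11.9×10⁻⁶ × 171 × 975 = 1.984 mm.
With a force P in the spring, the elastic change of the pin is PL/(AE) and that of the spring is P/k; compatibility requires their sum to equal δ_free.
So P = δ_free / [L/(AE) + 1/k] = 1.984 / [ 975/(425×208×10³) + 1/(260×10³) ].
P = 1.984 / 1.488×10⁻⁵ = 133400 N.
Spring extension = P/k = 133400/(260×10³) = 0.513 mm.

δ ≈ 0.513 mm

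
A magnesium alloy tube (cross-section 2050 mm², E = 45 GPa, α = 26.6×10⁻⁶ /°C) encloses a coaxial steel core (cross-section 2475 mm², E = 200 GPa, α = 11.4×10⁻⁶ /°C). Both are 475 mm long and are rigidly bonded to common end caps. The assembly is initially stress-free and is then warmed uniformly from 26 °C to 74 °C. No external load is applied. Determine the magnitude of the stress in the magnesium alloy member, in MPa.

The magnesium alloy has the larger α, so on heating it would change length more than the steel if both were free. The rigid plates force a common final length, so the magnesium alloy is put into compression and the steel into tension, with equal and opposite forces P (no external load).
Compatibility of the two members (thermal + elastic change equal): (α₁ − α₂)ΔT = P·[1/(A₁E₁) + 1/(A₂E₂)].
|α₁ − α₂|·ΔT = 15.2×10⁻⁶ × 48 = 0.0007296.
1/(A₁E₁) + 1/(A₂E₂) = 1/(2050×45×10³) + 1/(2475×200×10³) = 1.286×10⁻⁸ N⁻¹.
So P = 0.0007296 / 1.286×10⁻⁸ = 56.73 kN.
σ_{magnesium alloy} = P/A₁ = 56730/2050 = 27.67 MPa, compressive.

σ ≈ 27.7 MPa (compressive)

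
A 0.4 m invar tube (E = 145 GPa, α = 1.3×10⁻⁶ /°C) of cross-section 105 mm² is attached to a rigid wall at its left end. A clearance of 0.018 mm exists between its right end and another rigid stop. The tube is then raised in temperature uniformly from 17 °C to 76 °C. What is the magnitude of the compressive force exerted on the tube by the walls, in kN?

P ≈ 0.483 kN

Unrestrained expansion: δ_free = αΔT L = 1.3×10⁻⁶ × 59 × 400 = 0.03068 mm.
The gap closes (δ_free > 0.018 mm) and the wall then resists a further 0.03068 − 0.018 = 0.01268 mm of expansion.
That suppressed elongation corresponds to σ = E·Δ/L = 145×10³ × 0.01268/400 = 4.597 MPa.
P = σA = 4.597 × 105 = 0.4826 kN.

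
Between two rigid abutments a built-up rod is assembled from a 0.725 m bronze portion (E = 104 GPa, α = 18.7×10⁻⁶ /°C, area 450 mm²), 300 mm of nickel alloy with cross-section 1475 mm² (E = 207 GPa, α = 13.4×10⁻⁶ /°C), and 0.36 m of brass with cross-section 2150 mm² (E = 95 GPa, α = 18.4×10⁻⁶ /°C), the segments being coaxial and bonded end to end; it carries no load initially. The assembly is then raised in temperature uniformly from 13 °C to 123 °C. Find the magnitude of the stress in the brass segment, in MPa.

With the walls removed the bar would change length by δ_free = Σ αᵢΔT Lᵢ = 18.7×10⁻⁶×110×725 + 13.4×10⁻⁶×110×300 + 18.4×10⁻⁶×110×360 = 2.662 mm.
Since the ends are fixed, an axial force P builds up, equal in every segment, with P · Σ Lᵢ/(AᵢEᵢ) = δ_free.
Σ Lᵢ/(AᵢEᵢ) = 725/(450×104×10³) + 300/(1475×207×10³) + 360/(2150×95×10³) = 1.824×10⁻⁵ mm/N.
Hence P = δ_free / Σ(L/AE) = 2.662/1.824×10⁻⁵ = 146 kN (compressive).
σ_{brass} = P / A = 146000 / 2150 = 67.9 MPa.

σ ≈ 67.9 MPa (compressive)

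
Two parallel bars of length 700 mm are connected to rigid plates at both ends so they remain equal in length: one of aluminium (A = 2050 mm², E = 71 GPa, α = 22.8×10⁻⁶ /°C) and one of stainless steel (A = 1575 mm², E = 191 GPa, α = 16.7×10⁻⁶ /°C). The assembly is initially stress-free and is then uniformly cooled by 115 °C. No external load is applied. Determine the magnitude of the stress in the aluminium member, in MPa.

Both members must finish at the same length. With the larger α, the aluminium tends to over-contract; the plates restrain it, putting the aluminium in tension and the stainless steel in compression. With no external load the two internal forces are equal and opposite, magnitude P.
Setting the final lengths equal and cancelling L: (α₁ − α₂)ΔT = P/(A₁E₁) + P/(A₂E₂).
|α₁ − α₂|·ΔT = 6.1×10⁻⁶ × 115 = 0.0007015.
1/(A₁E₁) + 1/(A₂E₂) = 1/(2050×71×10³) + 1/(1575×191×10³) = 1.019×10⁻⁸ N⁻¹.
So P = 0.0007015 / 1.019×10⁻⁸ = 68.81 kN.
σ_{aluminium} = P/A₁ = 68810/2050 = 33.57 MPa, tensile.

σ ≈ 33.6 MPa (tensile)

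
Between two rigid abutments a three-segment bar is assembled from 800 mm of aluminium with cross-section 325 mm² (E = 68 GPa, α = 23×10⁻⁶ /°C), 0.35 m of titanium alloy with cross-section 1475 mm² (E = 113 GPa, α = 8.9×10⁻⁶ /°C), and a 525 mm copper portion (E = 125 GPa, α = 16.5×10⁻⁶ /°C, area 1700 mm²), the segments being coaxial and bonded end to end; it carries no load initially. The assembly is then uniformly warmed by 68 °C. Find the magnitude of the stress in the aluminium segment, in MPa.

σ ≈ 155 MPa (compressive)

With the walls removed the bar would change length by δ_free = Σ αᵢΔT Lᵢ = 23×10⁻⁶×68×800 + 8.9×10⁻⁶×68×350 + 16.5×10⁻⁶×68×525 = 2.052 mm.
The walls prevent any net length change, so an axial force P (same in every segment) develops. Compatibility: P · Σ Lᵢ/(AᵢEᵢ) = δ_free.
The series flexibility is Σ Lᵢ/(AᵢEᵢ) = 800/(325×68×10³) + 350/(1475×113×10³) + 525/(1700×125×10³) = 4.077×10⁻⁵ mm/N.
Hence P = δ_free / Σ(L/AE) = 2.052/4.077×10⁻⁵ = 50.33 kN (compressive).
σ_{aluminium} = P / A = 50330 / 325 = 154.9 MPa.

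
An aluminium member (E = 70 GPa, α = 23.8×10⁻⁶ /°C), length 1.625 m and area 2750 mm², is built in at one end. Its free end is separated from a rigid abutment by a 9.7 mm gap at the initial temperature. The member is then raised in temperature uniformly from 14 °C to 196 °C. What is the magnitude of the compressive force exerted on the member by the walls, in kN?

P ≈ 0 kN

Unrestrained expansion: δ_free = αΔT L = 23.8×10⁻⁶ × 182 × 1625 = 7.039 mm.
This is smaller than the 9.7 mm clearance, so the member expands freely without reaching the stop — the stress is zero.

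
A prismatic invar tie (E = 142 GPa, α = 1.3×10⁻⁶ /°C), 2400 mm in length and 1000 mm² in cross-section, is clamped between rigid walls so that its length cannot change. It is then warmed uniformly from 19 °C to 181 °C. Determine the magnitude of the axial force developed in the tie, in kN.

P ≈ 29.9 kN (compressive)

With zero net strain, σ = E·αΔT = 142 GPa × 1.3×10⁻⁶ × 162 = 29.91 MPa.
P = AEαΔT = 1000 × 142×10³ × 1.3×10⁻⁶ × 162 = 29.91 kN (compressive).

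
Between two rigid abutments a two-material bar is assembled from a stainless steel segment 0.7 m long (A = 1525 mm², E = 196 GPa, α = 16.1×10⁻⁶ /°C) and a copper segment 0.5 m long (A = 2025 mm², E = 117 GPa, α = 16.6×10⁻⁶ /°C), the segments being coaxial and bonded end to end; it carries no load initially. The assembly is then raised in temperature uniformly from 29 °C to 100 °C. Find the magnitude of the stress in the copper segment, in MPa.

σ ≈ 154 MPa (compressive)

If the supports were absent, the total length change would be Σ αᵢΔT Lᵢ = 16.1×10⁻⁶×71×700 + 16.6×10⁻⁶×71×500 = 1.389 mm.
Since the ends are fixed, an axial force P builds up, equal in every segment, with P · Σ Lᵢ/(AᵢEᵢ) = δ_free.
Σ Lᵢ/(AᵢEᵢ) = 700/(1525×196×10³) + 500/(2025×117×10³) = 4.452×10⁻⁶ mm/N.
P = 1.389 / 4.452×10⁻⁶ = 312100 N = 312.1 kN, compressive.
σ_{copper} = P / A = 312100 / 2025 = 154.1 MPa.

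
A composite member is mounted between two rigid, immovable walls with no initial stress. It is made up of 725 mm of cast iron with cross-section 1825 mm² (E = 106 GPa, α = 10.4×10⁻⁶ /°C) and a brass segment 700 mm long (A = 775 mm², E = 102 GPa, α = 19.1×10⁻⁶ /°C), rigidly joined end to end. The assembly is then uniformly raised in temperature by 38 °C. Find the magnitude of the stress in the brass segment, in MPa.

Free thermal expansion of the whole bar: Σ αᵢΔT Lᵢ = 10.4×10⁻⁶×38×725 + 19.1×10⁻⁶×38×700 = 0.7946 mm.
The walls prevent any net length change, so an axial force P (same in every segment) develops. Compatibility: P · Σ Lᵢ/(AᵢEᵢ) = δ_free.
The series flexibility is Σ Lᵢ/(AᵢEᵢ) = 725/(1825×106×10³) + 700/(775×102×10³) = 1.26×10⁻⁵ mm/N.
P = 0.7946 / 1.26×10⁻⁵ = 63050 N = 63.05 kN, compressive.
σ_{brass} = P / A = 63050 / 775 = 81.35 MPa.

σ ≈ 81.4 MPa (compressive)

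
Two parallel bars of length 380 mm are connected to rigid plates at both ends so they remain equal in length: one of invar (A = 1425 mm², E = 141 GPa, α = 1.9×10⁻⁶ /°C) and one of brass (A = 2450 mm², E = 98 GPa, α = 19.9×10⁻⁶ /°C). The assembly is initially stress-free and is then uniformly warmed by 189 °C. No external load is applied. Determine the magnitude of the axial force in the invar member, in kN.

Both members must finish at the same length. With the larger α, the brass tends to over-expand; the plates restrain it, putting the brass in compression and the invar in tension. With no external load the two internal forces are equal and opposite, magnitude P.
Compatibility of the two members (thermal + elastic change equal): (α₁ − α₂)ΔT = P·[1/(A₁E₁) + 1/(A₂E₂)].
|α₁ − α₂|·ΔT = 18×10⁻⁶ × 189 = 0.003402.
1/(A₁E₁) + 1/(A₂E₂) = 1/(1425×141×10³) + 1/(2450×98×10³) = 9.142×10⁻⁹ N⁻¹.
P = 0.003402 / 9.142×10⁻⁹ = 372100 N = 372.1 kN.

P ≈ 372 kN (tensile in the invar)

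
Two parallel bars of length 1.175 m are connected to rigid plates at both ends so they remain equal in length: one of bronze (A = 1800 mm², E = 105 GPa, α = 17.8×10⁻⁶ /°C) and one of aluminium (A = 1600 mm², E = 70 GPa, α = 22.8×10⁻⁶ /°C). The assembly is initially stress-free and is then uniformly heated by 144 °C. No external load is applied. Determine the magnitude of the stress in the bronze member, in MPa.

σ ≈ 28.1 MPa (tensile)

The aluminium has the larger α, so on heating it would change length more than the bronze if both were free. The rigid plates force a common final length, so the aluminium is put into compression and the bronze into tension, with equal and opposite forces P (no external load).
Setting the final lengths equal and cancelling L: (α₁ − α₂)ΔT = P/(A₁E₁) + P/(A₂E₂).
|α₁ − α₂|·ΔT = 5×10⁻⁶ × 144 = 0.00072.
1/(A₁E₁) + 1/(A₂E₂) = 1/(1800×105×10³) + 1/(1600×70×10³) = 1.422×10⁻⁸ N⁻¹.
So P = 0.00072 / 1.422×10⁻⁸ = 50.63 kN.
σ_{bronze} = P/A₁ = 50630/1800 = 28.13 MPa, tensile.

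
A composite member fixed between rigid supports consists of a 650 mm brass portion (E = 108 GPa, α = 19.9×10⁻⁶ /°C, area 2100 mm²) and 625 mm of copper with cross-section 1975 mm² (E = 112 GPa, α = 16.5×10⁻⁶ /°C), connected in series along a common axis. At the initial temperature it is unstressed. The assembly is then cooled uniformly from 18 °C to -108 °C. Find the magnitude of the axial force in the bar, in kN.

P ≈ 515 kN (tensile)

With the walls removed the bar would change length by δ_free = Σ αᵢΔT Lᵢ = 19.9×10⁻⁶×126×650 + 16.5×10⁻⁶×126×625 = 2.929 mm.
Since the ends are fixed, an axial force P builds up, equal in every segment, with P · Σ Lᵢ/(AᵢEᵢ) = δ_free.
Σ Lᵢ/(AᵢEᵢ) = 650/(2100×108×10³) + 625/(1975×112×10³) = 5.691×10⁻⁶ mm/N.
P = 2.929 / 5.691×10⁻⁶ = 514700 N = 514.7 kN, tensile.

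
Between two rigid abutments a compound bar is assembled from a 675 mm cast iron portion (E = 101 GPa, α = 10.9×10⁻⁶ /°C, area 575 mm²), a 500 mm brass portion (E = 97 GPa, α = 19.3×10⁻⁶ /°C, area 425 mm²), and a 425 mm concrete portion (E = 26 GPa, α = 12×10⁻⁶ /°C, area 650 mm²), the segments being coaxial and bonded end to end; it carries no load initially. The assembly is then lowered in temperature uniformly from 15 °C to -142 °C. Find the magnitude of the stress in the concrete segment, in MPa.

σ ≈ 109 MPa (tensile)

Free thermal contraction of the whole bar: Σ αᵢΔT Lᵢ = 10.9×10⁻⁶×157×675 + 19.3×10⁻⁶×157×500 + 12×10⁻⁶×157×425 = 3.471 mm.
Since the ends are fixed, an axial force P builds up, equal in every segment, with P · Σ Lᵢ/(AᵢEᵢ) = δ_free.
The series flexibility is Σ Lᵢ/(AᵢEᵢ) = 675/(575×101×10³) + 500/(425×97×10³) + 425/(650×26×10³) = 4.89×10⁻⁵ mm/N.
P = 3.471 / 4.89×10⁻⁵ = 70980 N = 70.98 kN, tensile.
σ_{concrete} = P / A = 70980 / 650 = 109.2 MPa.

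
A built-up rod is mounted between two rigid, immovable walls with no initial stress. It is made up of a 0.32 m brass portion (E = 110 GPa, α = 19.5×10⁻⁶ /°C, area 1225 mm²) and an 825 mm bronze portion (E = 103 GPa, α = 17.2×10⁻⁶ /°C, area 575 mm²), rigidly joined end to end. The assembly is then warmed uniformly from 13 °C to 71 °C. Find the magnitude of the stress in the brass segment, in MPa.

With the walls removed the bar would change length by δ_free = Σ αᵢΔT Lᵢ = 19.5×10⁻⁶×58×320 + 17.2×10⁻⁶×58×825 = 1.185 mm.
The rigid supports impose zero overall length change; the single axial force P common to all segments must satisfy P Σ Lᵢ/(AᵢEᵢ) = δ_free.
The series flexibility is Σ Lᵢ/(AᵢEᵢ) = 320/(1225×110×10³) + 825/(575×103×10³) = 1.63×10⁻⁵ mm/N.
Hence P = δ_free / Σ(L/AE) = 1.185/1.63×10⁻⁵ = 72.67 kN (compressive).
σ_{brass} = P / A = 72670 / 1225 = 59.33 MPa.

σ ≈ 59.3 MPa (compressive)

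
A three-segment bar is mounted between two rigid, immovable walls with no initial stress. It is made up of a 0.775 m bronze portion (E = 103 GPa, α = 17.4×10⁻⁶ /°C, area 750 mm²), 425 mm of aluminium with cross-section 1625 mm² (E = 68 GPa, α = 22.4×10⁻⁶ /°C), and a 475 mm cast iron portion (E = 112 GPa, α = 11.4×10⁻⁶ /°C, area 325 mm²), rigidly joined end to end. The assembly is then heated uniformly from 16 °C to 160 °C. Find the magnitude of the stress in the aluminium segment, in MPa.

Free thermal expansion of the whole bar: Σ αᵢΔT Lᵢ = 17.4×10⁻⁶×144×775 + 22.4×10⁻⁶×144×425 + 11.4×10⁻⁶×144×475 = 4.092 mm.
The rigid supports impose zero overall length change; the single axial force P common to all segments must satisfy P Σ Lᵢ/(AᵢEᵢ) = δ_free.
The series flexibility is Σ Lᵢ/(AᵢEᵢ) = 775/(750×103×10³) + 425/(1625×68×10³) + 475/(325×112×10³) = 2.693×10⁻⁵ mm/N.
Hence P = δ_free / Σ(L/AE) = 4.092/2.693×10⁻⁵ = 152 kN (compressive).
σ_{aluminium} = P / A = 152000 / 1625 = 93.53 MPa.

σ ≈ 93.5 MPa (compressive)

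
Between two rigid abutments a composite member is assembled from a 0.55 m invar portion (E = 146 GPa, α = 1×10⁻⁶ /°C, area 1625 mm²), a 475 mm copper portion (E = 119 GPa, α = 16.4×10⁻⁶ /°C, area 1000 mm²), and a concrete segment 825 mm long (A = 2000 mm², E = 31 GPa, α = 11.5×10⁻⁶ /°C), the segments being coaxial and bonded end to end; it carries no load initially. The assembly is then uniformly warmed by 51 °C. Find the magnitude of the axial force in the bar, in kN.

With the walls removed the bar would change length by δ_free = Σ αᵢΔT Lᵢ = 1×10⁻⁶×51×550 + 16.4×10⁻⁶×51×475 + 11.5×10⁻⁶×51×825 = 0.9092 mm.
The walls prevent any net length change, so an axial force P (same in every segment) develops. Compatibility: P · Σ Lᵢ/(AᵢEᵢ) = δ_free.
Σ Lᵢ/(AᵢEᵢ) = 550/(1625×146×10³) + 475/(1000×119×10³) + 825/(2000×31×10³) = 1.962×10⁻⁵ mm/N.
P = 0.9092 / 1.962×10⁻⁵ = 46350 N = 46.35 kN, compressive.

P ≈ 46.3 kN (compressive)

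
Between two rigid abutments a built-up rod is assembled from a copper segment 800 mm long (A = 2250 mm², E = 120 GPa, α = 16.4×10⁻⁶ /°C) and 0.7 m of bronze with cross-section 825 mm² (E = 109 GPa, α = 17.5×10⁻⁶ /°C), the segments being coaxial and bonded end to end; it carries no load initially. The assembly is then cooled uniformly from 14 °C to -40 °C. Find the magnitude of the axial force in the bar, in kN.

P ≈ 127 kN (tensile)

Free thermal contraction of the whole bar: Σ αᵢΔT Lᵢ = 16.4×10⁻⁶×54×800 + 17.5×10⁻⁶×54×700 = 1.37 mm.
The walls prevent any net length change, so an axial force P (same in every segment) develops. Compatibility: P · Σ Lᵢ/(AᵢEᵢ) = δ_free.
The series flexibility is Σ Lᵢ/(AᵢEᵢ) = 800/(2250×120×10³) + 700/(825×109×10³) = 1.075×10⁻⁵ mm/N.
Hence P = δ_free / Σ(L/AE) = 1.37/1.075×10⁻⁵ = 127.5 kN (tensile).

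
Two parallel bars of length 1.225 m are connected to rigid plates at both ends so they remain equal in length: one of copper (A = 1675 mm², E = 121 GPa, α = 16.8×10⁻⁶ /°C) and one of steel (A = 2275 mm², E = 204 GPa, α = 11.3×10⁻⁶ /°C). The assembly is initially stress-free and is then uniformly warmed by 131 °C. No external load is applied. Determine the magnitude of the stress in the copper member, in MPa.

Equilibrium of a rigid end plate with no external load gives equal and opposite internal forces ±P in the two members. Since α_{copper} > α_{steel}, heating drives the copper into compression and the steel into tension.
Compatibility of the two members (thermal + elastic change equal): (α₁ − α₂)ΔT = P·[1/(A₁E₁) + 1/(A₂E₂)].
|α₁ − α₂|·ΔT = 5.5×10⁻⁶ × 131 = 0.0007205.
1/(A₁E₁) + 1/(A₂E₂) = 1/(1675×121×10³) + 1/(2275×204×10³) = 7.089×10⁻⁹ N⁻¹.
So P = 0.0007205 / 7.089×10⁻⁹ = 101.6 kN.
σ_{copper} = P/A₁ = 101600/1675 = 60.68 MPa, compressive.

σ ≈ 60.7 MPa (compressive)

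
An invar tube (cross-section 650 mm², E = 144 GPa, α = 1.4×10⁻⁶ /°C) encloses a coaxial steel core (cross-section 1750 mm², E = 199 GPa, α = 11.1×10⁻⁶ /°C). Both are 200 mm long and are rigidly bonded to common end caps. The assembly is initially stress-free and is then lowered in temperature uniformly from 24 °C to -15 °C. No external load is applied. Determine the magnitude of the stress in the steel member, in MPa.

Both members must finish at the same length. With the larger α, the steel tends to over-contract; the plates restrain it, putting the steel in tension and the invar in compression. With no external load the two internal forces are equal and opposite, magnitude P.
Setting the final lengths equal and cancelling L: (α₁ − α₂)ΔT = P/(A₁E₁) + P/(A₂E₂).
|α₁ − α₂|·ΔT = 9.7×10⁻⁶ × 39 = 0.0003783.
1/(A₁E₁) + 1/(A₂E₂) = 1/(650×144×10³) + 1/(1750×199×10³) = 1.356×10⁻⁸ N⁻¹.
P = 0.0003783 / 1.356×10⁻⁸ = 27910 N = 27.91 kN.
σ_{steel} = P/A₂ = 27910/1750 = 15.95 MPa, tensile.

σ ≈ 15.9 MPa (tensile)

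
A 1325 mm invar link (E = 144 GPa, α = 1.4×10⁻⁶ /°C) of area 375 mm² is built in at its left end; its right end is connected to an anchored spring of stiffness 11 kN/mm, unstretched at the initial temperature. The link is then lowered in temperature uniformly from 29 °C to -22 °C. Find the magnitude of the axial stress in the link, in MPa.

σ ≈ 2.19 MPa (tensile)

Free thermal contraction: δ_free = αΔT L = 1.4×10⁻⁶ × 51 × 1325 = 0.0946 mm.
Let P be the tensile force in the spring. The link extends elastically by PL/(AE) and the spring stretches by P/k; together these equal δ_free.
So P = δ_free / [L/(AE) + 1/k] = 0.0946 / [ 1325/(375×144×10³) + 1/(11×10³) ].
P = 0.0946 / 0.0001154 = 819.5 N.
σ = P/A = 819.5/375 = 2.185 MPa.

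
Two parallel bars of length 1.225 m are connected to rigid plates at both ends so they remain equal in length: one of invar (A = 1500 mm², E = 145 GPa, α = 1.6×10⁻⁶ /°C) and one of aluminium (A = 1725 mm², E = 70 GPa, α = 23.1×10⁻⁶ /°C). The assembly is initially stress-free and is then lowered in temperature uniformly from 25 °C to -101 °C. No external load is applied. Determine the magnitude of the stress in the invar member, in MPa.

σ ≈ 140 MPa (compressive)

The aluminium has the larger α, so on cooling it would change length more than the invar if both were free. The rigid plates force a common final length, so the aluminium is put into tension and the invar into compression, with equal and opposite forces P (no external load).
Setting the final lengths equal and cancelling L: (α₁ − α₂)ΔT = P/(A₁E₁) + P/(A₂E₂).
|α₁ − α₂|·ΔT = 21.5×10⁻⁶ × 126 = 0.002709.
1/(A₁E₁) + 1/(A₂E₂) = 1/(1500×145×10³) + 1/(1725×70×10³) = 1.288×10⁻⁸ N⁻¹.
P = 0.002709 / 1.288×10⁻⁸ = 210300 N = 210.3 kN.
σ_{invar} = P/A₁ = 210300/1500 = 140.2 MPa, compressive.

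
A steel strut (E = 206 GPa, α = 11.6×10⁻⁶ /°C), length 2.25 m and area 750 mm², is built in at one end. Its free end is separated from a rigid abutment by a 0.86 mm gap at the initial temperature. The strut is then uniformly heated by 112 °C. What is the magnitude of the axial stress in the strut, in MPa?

σ ≈ 189 MPa (compressive)

If the wall were absent the strut would grow by αΔT L = 11.6×10⁻⁶ × 112 × 2250 = 2.923 mm.
This exceeds the 0.86 mm gap, so the wall pushes back. The portion of expansion that must be recovered elastically is δ_free − gap = 2.923 − 0.86 = 2.063 mm.
Compatibility: PL/(AE) = 2.063 mm, so σ = P/A = E × (2.063/2250) = 188.9 MPa.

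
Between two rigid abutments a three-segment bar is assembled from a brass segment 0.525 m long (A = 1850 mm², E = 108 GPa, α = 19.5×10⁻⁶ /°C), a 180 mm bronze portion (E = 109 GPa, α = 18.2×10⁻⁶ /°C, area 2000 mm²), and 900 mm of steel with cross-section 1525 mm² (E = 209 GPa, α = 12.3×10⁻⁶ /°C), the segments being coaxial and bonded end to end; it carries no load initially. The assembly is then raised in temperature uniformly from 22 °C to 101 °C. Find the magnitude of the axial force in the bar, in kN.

P ≈ 309 kN (compressive)

If the supports were absent, the total length change would be Σ αᵢΔT Lᵢ = 19.5×10⁻⁶×79×525 + 18.2×10⁻⁶×79×180 + 12.3×10⁻⁶×79×900 = 1.942 mm.
The walls prevent any net length change, so an axial force P (same in every segment) develops. Compatibility: P · Σ Lᵢ/(AᵢEᵢ) = δ_free.
Σ Lᵢ/(AᵢEᵢ) = 525/(1850×108×10³) + 180/(2000×109×10³) + 900/(1525×209×10³) = 6.277×10⁻⁶ mm/N.
So P = 1.942 / 6.277×10⁻⁶ = 309.4 kN, compressive.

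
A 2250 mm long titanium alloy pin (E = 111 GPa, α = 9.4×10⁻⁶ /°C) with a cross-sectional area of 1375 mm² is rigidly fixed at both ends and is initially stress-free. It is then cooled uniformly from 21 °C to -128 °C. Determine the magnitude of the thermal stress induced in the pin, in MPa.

The supports are rigid, so the total axial strain is zero. The restrained thermal strain is ε = αΔT = 9.4×10⁻⁶ × 149 = 1400.6×10⁻⁶.
σ = EαΔT = 111×10³ × 9.4×10⁻⁶ × 149 = 155.5 MPa (tensile; the pin is trying to contract).

σ ≈ 155 MPa (tensile)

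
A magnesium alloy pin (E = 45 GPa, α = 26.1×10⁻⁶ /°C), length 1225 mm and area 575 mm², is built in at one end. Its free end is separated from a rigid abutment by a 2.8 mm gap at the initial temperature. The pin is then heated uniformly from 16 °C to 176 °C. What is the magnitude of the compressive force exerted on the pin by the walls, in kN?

Free thermal elongation = αΔT L = 26.1×10⁻⁶ × 160 × 1225 = 5.116 mm.
The gap closes (δ_free > 2.8 mm) and the wall then resists a further 5.116 − 2.8 = 2.316 mm of expansion.
That suppressed elongation corresponds to σ = E·Δ/L = 45×10³ × 2.316/1225 = 85.06 MPa.
P = σA = 85.06 × 575 = 48.91 kN.

P ≈ 48.9 kN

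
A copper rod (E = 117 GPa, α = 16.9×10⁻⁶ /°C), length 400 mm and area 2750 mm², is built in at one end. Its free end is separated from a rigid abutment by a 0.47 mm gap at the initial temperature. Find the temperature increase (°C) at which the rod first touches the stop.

ΔT ≈ 69.5 °C

Contact occurs when the free expansion equals the gap: αΔT L = 0.47 mm.
ΔT = 0.47 / (16.9×10⁻⁶ × 400) = 69.53 °C.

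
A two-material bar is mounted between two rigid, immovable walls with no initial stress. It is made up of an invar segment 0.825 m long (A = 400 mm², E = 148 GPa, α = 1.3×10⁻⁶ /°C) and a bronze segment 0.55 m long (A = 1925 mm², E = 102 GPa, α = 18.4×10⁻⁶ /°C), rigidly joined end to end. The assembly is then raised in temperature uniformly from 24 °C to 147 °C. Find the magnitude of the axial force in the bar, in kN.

With the walls removed the bar would change length by δ_free = Σ αᵢΔT Lᵢ = 1.3×10⁻⁶×123×825 + 18.4×10⁻⁶×123×550 = 1.377 mm.
Since the ends are fixed, an axial force P builds up, equal in every segment, with P · Σ Lᵢ/(AᵢEᵢ) = δ_free.
The series flexibility is Σ Lᵢ/(AᵢEᵢ) = 825/(400×148×10³) + 550/(1925×102×10³) = 1.674×10⁻⁵ mm/N.
So P = 1.377 / 1.674×10⁻⁵ = 82.25 kN, compressive.

P ≈ 82.3 kN (compressive)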